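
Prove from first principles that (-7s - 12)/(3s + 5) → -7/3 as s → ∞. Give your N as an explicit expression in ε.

Let ε > 0 be given. We seek N > 0 such that s > N implies |(-7s - 12)/(3s + 5) + 7/3| < ε.
(-7s - 12)/(3s + 5) + 7/3 = (3(-7s - 12) − (-7)(3s + 5)) / (3(3s + 5)) = -1/(3(3s + 5)).
For s > 0 we have 3s + 5 > 3s, so |(-7s - 12)/(3s + 5) + 7/3| = 1/(3(3s + 5)) < 1/(3·3s) = (1/9)/s.
Thus |(-7s - 12)/(3s + 5) + 7/3| < ε whenever s > (1/9)/ε.
Take N = (1/9)/ε. If s > N then |(-7s - 12)/(3s + 5) + 7/3| < (1/9)/s < ε.

N = (1/9)/ε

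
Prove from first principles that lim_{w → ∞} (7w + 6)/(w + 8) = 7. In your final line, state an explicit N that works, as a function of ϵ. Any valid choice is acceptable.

N = 50/ϵ

Let ϵ > 0 be given. We seek N > 0 such that w > N implies |(7w + 6)/(w + 8) − 7| < ϵ.
(7w + 6)/(w + 8) − 7 = ((7w + 6) − 7(w + 8)) / ((w + 8)) = -50/((w + 8)).
For w > 0 we have w + 8 > w, so |(7w + 6)/(w + 8) − 7| = 50/((w + 8)) < 50/(w) = 50/w.
Thus |(7w + 6)/(w + 8) − 7| < ϵ whenever w > 50/ϵ.
Take N = 50/ϵ. If w > N then |(7w + 6)/(w + 8) − 7| < 50/w < ϵ.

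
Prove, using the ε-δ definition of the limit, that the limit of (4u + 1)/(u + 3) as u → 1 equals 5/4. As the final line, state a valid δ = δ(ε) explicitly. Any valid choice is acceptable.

Let ε > 0 be given. We want δ > 0 with 0 < |u − 1| < δ ⇒ |(4u + 1)/(u + 3) − (5/4)| < ε.
Combining over a common denominator, (4u + 1)/(u + 3) − (5/4) = [(4u + 1)·4 − 5·(u + 3)] / [4·(u + 3)] = 11(u − 1) / (4(u + 3)).
So |(4u + 1)/(u + 3) − (5/4)| = 11|u − 1| / (4·|u + 3|).
Require δ ≤ 2, so |u + 3| ≥ |4| − |u − 1| > 4 − 2 = 2.
Hence |(4u + 1)/(u + 3) − (5/4)| < 11|u − 1|/(4·2) = (11/8)|u − 1|, which is < ε once |u − 1| < (8/11)ε.
Take δ = min(2, (8/11)ε). Then 0 < |u − 1| < δ forces both bounds, so |(4u + 1)/(u + 3) − (5/4)| < ε.

δ = min(2, (8/11)ε)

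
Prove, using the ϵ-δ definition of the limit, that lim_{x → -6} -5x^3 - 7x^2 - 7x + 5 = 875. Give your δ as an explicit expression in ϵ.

Let ϵ > 0 be given. We want δ > 0 such that 0 < |x + 6| < δ implies |(-5x^3 - 7x^2 - 7x + 5) − 875| < ϵ.
(-5x^3 - 7x^2 - 7x + 5) − 875 = -5x^3 - 7x^2 - 7x - 870 = (x + 6)(-5x^2 + 23x - 145).
So |(-5x^3 - 7x^2 - 7x + 5) − 875| = |x + 6|·|-5x^2 + 23x - 145|.
Assume first that |x + 6| < 1, so |x| < 7. Then |-5x^2 + 23x - 145| ≤ 5·7^2 + 23·7 + 145 = 551.
Hence |(-5x^3 - 7x^2 - 7x + 5) − 875| ≤ 551|x + 6| < ϵ provided |x + 6| < ϵ/551.
Take δ = min(1, ϵ/551). Then 0 < |x + 6| < δ gives both |x + 6| < 1 and |x + 6| < ϵ/551, so |(-5x^3 - 7x^2 - 7x + 5) − 875| < ϵ.

δ = min(1, ϵ/551)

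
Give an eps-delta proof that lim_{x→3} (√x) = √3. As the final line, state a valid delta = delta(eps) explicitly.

delta = min(3, √3·eps)

Let eps > 0. We want delta > 0 such that 0 < |x − 3| < delta implies |√x − √3| < eps.
Rationalise: √x − √3 = (x − 3)/(√x + √3), so |√x − √3| = |x − 3|/(√x + √3).
Restrict delta ≤ 3 so that |x − 3| < 3 forces x > 0, and then √x + √3 > √3.
Hence |√x − √3| < |x − 3|/√3, which is < eps once |x − 3| < √3·eps.
Take delta = min(3, √3·eps). If 0 < |x − 3| < delta then x > 0 and |√x − √3| < |x − 3|/√3 < eps.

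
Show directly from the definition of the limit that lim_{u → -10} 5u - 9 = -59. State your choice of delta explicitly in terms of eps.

delta = eps/5

Let eps > 0. We need delta > 0 so that 0 < |u + 10| < delta implies |(5u - 9) + 59| < eps.
|(5u - 9) + 59| = |5u + 50| = 5|u + 10|.
So 5|u + 10| < eps exactly when |u + 10| < eps/5.
Take delta = eps/5. If 0 < |u + 10| < delta then |(5u - 9) + 59| = 5|u + 10| < 5·(eps/5) = eps.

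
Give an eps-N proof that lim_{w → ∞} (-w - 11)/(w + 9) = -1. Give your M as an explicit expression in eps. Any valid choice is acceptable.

M = 2/eps

Suppose eps > 0. We seek M > 0 such that w > M implies |(-w - 11)/(w + 9) + 1| < eps.
(-w - 11)/(w + 9) + 1 = ((-w - 11) − (-1)(w + 9)) / ((w + 9)) = -2/((w + 9)).
For w > 0 we have w + 9 > w, so |(-w - 11)/(w + 9) + 1| = 2/((w + 9)) < 2/(w) = 2/w.
Thus |(-w - 11)/(w + 9) + 1| < eps whenever w > 2/eps.
Take M = 2/eps. If w > M then |(-w - 11)/(w + 9) + 1| < 2/w < eps.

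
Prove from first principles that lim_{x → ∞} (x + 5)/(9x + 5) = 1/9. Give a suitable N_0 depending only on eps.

Let eps > 0 be given. We seek N_0 > 0 such that x > N_0 implies |(x + 5)/(9x + 5) − (1/9)| < eps.
(x + 5)/(9x + 5) − (1/9) = (9(x + 5) − (9x + 5)) / (9(9x + 5)) = 40/(9(9x + 5)).
For x > 0 we have 9x + 5 > 9x, so |(x + 5)/(9x + 5) − (1/9)| = 40/(9(9x + 5)) < 40/(9·9x) = (40/81)/x.
Thus |(x + 5)/(9x + 5) − (1/9)| < eps whenever x > (40/81)/eps.
Take N_0 = (40/81)/eps. If x > N_0 then |(x + 5)/(9x + 5) − (1/9)| < (40/81)/x < eps.

N_0 = (40/81)/eps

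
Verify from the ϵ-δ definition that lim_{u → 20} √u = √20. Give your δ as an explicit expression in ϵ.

δ = min(20, √20·ϵ)

Suppose ϵ > 0. We want δ > 0 such that 0 < |u − 20| < δ implies |√u − √20| < ϵ.
Rationalise: √u − √20 = (u − 20)/(√u + √20), so |√u − √20| = |u − 20|/(√u + √20).
Restrict δ ≤ 20 so that |u − 20| < 20 forces u > 0, and then √u + √20 > √20.
Hence |√u − √20| < |u − 20|/√20, which is < ϵ once |u − 20| < √20·ϵ.
Take δ = min(20, √20·ϵ). If 0 < |u − 20| < δ then u > 0 and |√u − √20| < |u − 20|/√20 < ϵ.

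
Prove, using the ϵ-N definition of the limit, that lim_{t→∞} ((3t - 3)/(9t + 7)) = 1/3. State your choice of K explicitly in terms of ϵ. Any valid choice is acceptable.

Let ϵ > 0. We seek K > 0 such that t > K implies |(3t - 3)/(9t + 7) − (1/3)| < ϵ.
(3t - 3)/(9t + 7) − (1/3) = (9(3t - 3) − 3(9t + 7)) / (9(9t + 7)) = -48/(9(9t + 7)).
For t > 0 we have 9t + 7 > 9t, so |(3t - 3)/(9t + 7) − (1/3)| = 48/(9(9t + 7)) < 48/(9·9t) = (16/27)/t.
Thus |(3t - 3)/(9t + 7) − (1/3)| < ϵ whenever t > (16/27)/ϵ.
Take K = (16/27)/ϵ. If t > K then |(3t - 3)/(9t + 7) − (1/3)| < (16/27)/t < ϵ.

K = (16/27)/ϵ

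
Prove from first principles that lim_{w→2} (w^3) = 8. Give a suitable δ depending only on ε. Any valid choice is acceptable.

Suppose ε > 0. We seek δ > 0 with 0 < |w − 2| < δ ⇒ |w^3 − 8| < ε.
Factor: w^3 − 8 = (w − 2)(w^2 + 2w + 4), so |w^3 − 8| = |w − 2|·|w^2 + 2w + 4|.
Restrict δ ≤ 2. Then |w − 2| < 2 gives |w| < 4, so by the triangle inequality |w^2 + 2w + 4| ≤ 4^2 + 2·4 + 4 = 28.
Hence |w^3 − 8| ≤ 28|w − 2|, which is < ε once |w − 2| < ε/28.
Take δ = min(2, ε/28). If 0 < |w − 2| < δ then both bounds hold and |w^3 − 8| ≤ 28|w − 2| < 28·(ε/28) = ε.

δ = min(2, ε/28)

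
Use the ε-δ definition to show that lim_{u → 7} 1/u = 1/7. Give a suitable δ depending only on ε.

Let ε > 0 be given. We seek δ > 0 such that 0 < |u − 7| < δ implies |1/u − (1/7)| < ε.
|1/u − (1/7)| = |7 − u|/(7·|u|) = |u − 7|/(7|u|).
Restrict δ ≤ 7/2. Then |u − 7| < 7/2 gives |u| > 7/2, so 7|u| > 49/2.
Then |1/u − (1/7)| < |u − 7|/(49/2), which is < ε when |u − 7| < (49/2)ε.
Take δ = min(7/2, (49/2)ε). Then 0 < |u − 7| < δ gives both |u − 7| < 7/2 and |u − 7| < (49/2)ε, so |1/u − (1/7)| < ε.

δ = min(7/2, (49/2)ε)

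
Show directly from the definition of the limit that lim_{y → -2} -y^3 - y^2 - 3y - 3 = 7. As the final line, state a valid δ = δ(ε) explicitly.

δ = min(2, ε/25)

Let ε > 0. We want δ > 0 such that 0 < |y + 2| < δ implies |(-y^3 - y^2 - 3y - 3) − 7| < ε.
(-y^3 - y^2 - 3y - 3) − 7 = -y^3 - y^2 - 3y - 10 = (y + 2)(-y^2 + y - 5).
So |(-y^3 - y^2 - 3y - 3) − 7| = |y + 2|·|-y^2 + y - 5|.
Require δ ≤ 2. Then |y + 2| < 2 gives |y| < 4, and by the triangle inequality |-y^2 + y - 5| ≤ 4^2 + 4 + 5 = 25.
Hence |(-y^3 - y^2 - 3y - 3) − 7| ≤ 25|y + 2| < ε provided |y + 2| < ε/25.
Take δ = min(2, ε/25). Then 0 < |y + 2| < δ gives both |y + 2| < 2 and |y + 2| < ε/25, so |(-y^3 - y^2 - 3y - 3) − 7| < ε.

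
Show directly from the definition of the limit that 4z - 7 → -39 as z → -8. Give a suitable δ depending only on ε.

δ = ε/4

Let ε > 0 be given. We need δ > 0 so that 0 < |z + 8| < δ implies |(4z - 7) + 39| < ε.
|(4z - 7) + 39| = |4z + 32| = 4|z + 8|.
Thus it suffices that |z + 8| < ε/4.
Take δ = ε/4. If 0 < |z + 8| < δ then |(4z - 7) + 39| = 4|z + 8| < 4·(ε/4) = ε.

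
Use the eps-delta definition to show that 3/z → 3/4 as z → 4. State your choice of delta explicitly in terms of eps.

delta = min(2, (8/3)eps)

Let eps > 0 be given. We seek delta > 0 such that 0 < |z − 4| < delta implies |3/z − (3/4)| < eps.
|3/z − (3/4)| = 3·|4 − z|/(4·|z|) = 3|z − 4|/(4|z|).
Require delta ≤ 2 so that |z| > 4 − 2 = 2, hence 4|z| > 8.
Then |3/z − (3/4)| < 3|z − 4|/8, which is < eps when |z − 4| < (8/3)eps.
Take delta = min(2, (8/3)eps). Then 0 < |z − 4| < delta gives both |z − 4| < 2 and |z − 4| < (8/3)eps, so |3/z − (3/4)| < eps.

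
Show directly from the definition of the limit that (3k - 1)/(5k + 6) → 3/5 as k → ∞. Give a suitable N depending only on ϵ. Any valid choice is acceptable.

Let ϵ > 0. For k ≥ 1, |(3k - 1)/(5k + 6) − (3/5)| = |-23|/(5(5k + 6)) = 23/(5(5k + 6)).
Since 5k + 6 ≥ 5k for k ≥ 1, this is ≤ 23/(5·5k) = (23/25)/k.
So |(3k - 1)/(5k + 6) − (3/5)| < ϵ whenever k > (23/25)/ϵ.
Take N = (23/25)/ϵ. If k > N then |(3k - 1)/(5k + 6) − (3/5)| ≤ (23/25)/k < ϵ.

N = (23/25)/ϵ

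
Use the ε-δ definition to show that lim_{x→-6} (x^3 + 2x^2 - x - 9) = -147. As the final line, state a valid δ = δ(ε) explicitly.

Fix ε > 0. We want δ > 0 such that 0 < |x + 6| < δ implies |(x^3 + 2x^2 - x - 9) + 147| < ε.
(x^3 + 2x^2 - x - 9) + 147 = x^3 + 2x^2 - x + 138 = (x + 6)(x^2 - 4x + 23).
So |(x^3 + 2x^2 - x - 9) + 147| = |x + 6|·|x^2 - 4x + 23|.
Require δ ≤ 2. Then |x + 6| < 2 gives |x| < 8, and by the triangle inequality |x^2 - 4x + 23| ≤ 8^2 + 4·8 + 23 = 119.
Hence |(x^3 + 2x^2 - x - 9) + 147| ≤ 119|x + 6| < ε provided |x + 6| < ε/119.
Take δ = min(2, ε/119). Then 0 < |x + 6| < δ gives both |x + 6| < 2 and |x + 6| < ε/119, so |(x^3 + 2x^2 - x - 9) + 147| < ε.

δ = min(2, ε/119)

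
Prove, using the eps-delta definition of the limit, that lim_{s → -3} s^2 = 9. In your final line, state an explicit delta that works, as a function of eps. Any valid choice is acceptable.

delta = min(1, eps/7)

Suppose eps > 0. We seek delta > 0 with 0 < |s + 3| < delta ⇒ |s^2 − 9| < eps.
Factor: s^2 − 9 = (s + 3)(s - 3), so |s^2 − 9| = |s + 3|·|s - 3|.
Impose delta ≤ 1 so that |s| < 4; then |s - 3| ≤ 7.
Hence |s^2 − 9| ≤ 7|s + 3|, which is < eps once |s + 3| < eps/7.
Take delta = min(1, eps/7). If 0 < |s + 3| < delta then both bounds hold and |s^2 − 9| ≤ 7|s + 3| < 7·(eps/7) = eps.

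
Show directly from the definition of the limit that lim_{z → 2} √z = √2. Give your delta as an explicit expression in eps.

delta = min(2, √2·eps)

Fix eps > 0. We want delta > 0 such that 0 < |z − 2| < delta implies |√z − √2| < eps.
Rationalise: √z − √2 = (z − 2)/(√z + √2), so |√z − √2| = |z − 2|/(√z + √2).
Restrict delta ≤ 2 so that |z − 2| < 2 forces z > 0, and then √z + √2 > √2.
Hence |√z − √2| < |z − 2|/√2, which is < eps once |z − 2| < √2·eps.
Take delta = min(2, √2·eps). If 0 < |z − 2| < delta then z > 0 and |√z − √2| < |z − 2|/√2 < eps.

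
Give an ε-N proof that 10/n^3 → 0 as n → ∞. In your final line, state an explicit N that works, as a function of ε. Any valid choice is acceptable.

Let ε > 0 be given. For n ≥ 1, |10/n^3 − 0| = 10/n^3.
10/n^3 < ε ⇔ n^3 > 10/ε ⇔ n > (10/ε)^{1/3}.
Take N = (10/ε)^{1/3}. Then n > N implies 10/n^3 < ε.

N = (10/ε)^{1/3}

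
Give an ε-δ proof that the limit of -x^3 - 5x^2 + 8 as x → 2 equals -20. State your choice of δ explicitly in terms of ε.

Suppose ε > 0. We want δ > 0 such that 0 < |x − 2| < δ implies |(-x^3 - 5x^2 + 8) + 20| < ε.
(-x^3 - 5x^2 + 8) + 20 = -x^3 - 5x^2 + 28 = (x − 2)(-x^2 - 7x - 14).
So |(-x^3 - 5x^2 + 8) + 20| = |x − 2|·|-x^2 - 7x - 14|.
Assume first that |x − 2| < 1, so |x| < 3. Then |-x^2 - 7x - 14| ≤ 3^2 + 7·3 + 14 = 44.
Hence |(-x^3 - 5x^2 + 8) + 20| ≤ 44|x − 2| < ε provided |x − 2| < ε/44.
Choosing δ = min(1, ε/44) ensures both conditions, hence |(-x^3 - 5x^2 + 8) + 20| < ε.

δ = min(1, ε/44)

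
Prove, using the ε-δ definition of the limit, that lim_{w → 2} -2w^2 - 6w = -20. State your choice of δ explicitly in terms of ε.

Suppose ε > 0. We want δ > 0 such that 0 < |w − 2| < δ implies |(-2w^2 - 6w) + 20| < ε.
(-2w^2 - 6w) + 20 = -2w^2 - 6w + 20 = (w − 2)(-2w - 10).
So |(-2w^2 - 6w) + 20| = |w − 2|·|-2w - 10|.
Assume first that |w − 2| < 1, so |w| < 3. Then |-2w - 10| ≤ 2·3 + 10 = 16.
Hence |(-2w^2 - 6w) + 20| ≤ 16|w − 2| < ε provided |w − 2| < ε/16.
Take δ = min(1, ε/16). Then 0 < |w − 2| < δ gives both |w − 2| < 1 and |w − 2| < ε/16, so |(-2w^2 - 6w) + 20| < ε.

δ = min(1, ε/16)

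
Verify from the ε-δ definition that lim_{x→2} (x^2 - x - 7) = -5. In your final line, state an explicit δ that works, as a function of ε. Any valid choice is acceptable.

δ = min(1, ε/4)

Let ε > 0. We want δ > 0 such that 0 < |x − 2| < δ implies |(x^2 - x - 7) + 5| < ε.
(x^2 - x - 7) + 5 = x^2 - x - 2 = (x − 2)(x + 1).
So |(x^2 - x - 7) + 5| = |x − 2|·|x + 1|.
Require δ ≤ 1. Then |x − 2| < 1 gives |x| < 3, and by the triangle inequality |x + 1| ≤ 3 + 1 = 4.
Hence |(x^2 - x - 7) + 5| ≤ 4|x − 2| < ε provided |x − 2| < ε/4.
Take δ = min(1, ε/4). Then 0 < |x − 2| < δ gives both |x − 2| < 1 and |x − 2| < ε/4, so |(x^2 - x - 7) + 5| < ε.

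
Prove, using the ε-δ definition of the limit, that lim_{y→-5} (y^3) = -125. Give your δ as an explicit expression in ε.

δ = min(1, ε/91)

Suppose ε > 0. We seek δ > 0 with 0 < |y + 5| < δ ⇒ |y^3 + 125| < ε.
Factor: y^3 + 125 = (y + 5)(y^2 - 5y + 25), so |y^3 + 125| = |y + 5|·|y^2 - 5y + 25|.
Impose δ ≤ 1 so that |y| < 6; then |y^2 - 5y + 25| ≤ 91.
Hence |y^3 + 125| ≤ 91|y + 5|, which is < ε once |y + 5| < ε/91.
Take δ = min(1, ε/91). If 0 < |y + 5| < δ then both bounds hold and |y^3 + 125| ≤ 91|y + 5| < 91·(ε/91) = ε.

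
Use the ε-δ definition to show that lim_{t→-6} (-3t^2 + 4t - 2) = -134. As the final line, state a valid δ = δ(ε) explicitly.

δ = min(2, ε/46)

Let ε > 0 be given. We want δ > 0 such that 0 < |t + 6| < δ implies |(-3t^2 + 4t - 2) + 134| < ε.
(-3t^2 + 4t - 2) + 134 = -3t^2 + 4t + 132 = (t + 6)(-3t + 22).
So |(-3t^2 + 4t - 2) + 134| = |t + 6|·|-3t + 22|.
Require δ ≤ 2. Then |t + 6| < 2 gives |t| < 8, and by the triangle inequality |-3t + 22| ≤ 3·8 + 22 = 46.
Hence |(-3t^2 + 4t - 2) + 134| ≤ 46|t + 6| < ε provided |t + 6| < ε/46.
Take δ = min(2, ε/46). Then 0 < |t + 6| < δ gives both |t + 6| < 2 and |t + 6| < ε/46, so |(-3t^2 + 4t - 2) + 134| < ε.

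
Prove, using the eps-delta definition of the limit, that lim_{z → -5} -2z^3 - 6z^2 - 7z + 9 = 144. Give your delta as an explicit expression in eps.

Suppose eps > 0. We want delta > 0 such that 0 < |z + 5| < delta implies |(-2z^3 - 6z^2 - 7z + 9) − 144| < eps.
(-2z^3 - 6z^2 - 7z + 9) − 144 = -2z^3 - 6z^2 - 7z - 135 = (z + 5)(-2z^2 + 4z - 27).
So |(-2z^3 - 6z^2 - 7z + 9) − 144| = |z + 5|·|-2z^2 + 4z - 27|.
Assume first that |z + 5| < 2, so |z| < 7. Then |-2z^2 + 4z - 27| ≤ 2·7^2 + 4·7 + 27 = 153.
Hence |(-2z^3 - 6z^2 - 7z + 9) − 144| ≤ 153|z + 5| < eps provided |z + 5| < eps/153.
Choosing delta = min(2, eps/153) ensures both conditions, hence |(-2z^3 - 6z^2 - 7z + 9) − 144| < eps.

delta = min(2, eps/153)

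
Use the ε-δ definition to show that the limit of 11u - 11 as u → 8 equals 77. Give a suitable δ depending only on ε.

δ = ε/11

Let ε > 0 be given. We need δ > 0 so that 0 < |u − 8| < δ implies |(11u - 11) − 77| < ε.
Since (11u - 11) − 77 = 11(u − 8), we have |(11u - 11) − 77| = 11|u − 8|.
Thus it suffices that |u − 8| < ε/11.
Choosing δ = ε/11 gives |(11u - 11) − 77| = 11|u − 8| < ε whenever |u − 8| < δ.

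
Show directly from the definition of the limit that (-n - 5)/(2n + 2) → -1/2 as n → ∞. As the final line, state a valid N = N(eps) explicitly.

N = 2/eps

Let eps > 0. For n ≥ 1, |(-n - 5)/(2n + 2) + 1/2| = |-8|/(2(2n + 2)) = 8/(2(2n + 2)).
Since 2n + 2 ≥ 2n for n ≥ 1, this is ≤ 8/(2·2n) = 2/n.
So |(-n - 5)/(2n + 2) + 1/2| < eps whenever n > 2/eps.
Take N = 2/eps. If n > N then |(-n - 5)/(2n + 2) + 1/2| ≤ 2/n < eps.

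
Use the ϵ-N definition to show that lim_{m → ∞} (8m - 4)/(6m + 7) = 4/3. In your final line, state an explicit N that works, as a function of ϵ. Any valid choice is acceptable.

Fix ϵ > 0. For m ≥ 1, |(8m - 4)/(6m + 7) − (4/3)| = |-80|/(6(6m + 7)) = 80/(6(6m + 7)).
Since 6m + 7 ≥ 6m for m ≥ 1, this is ≤ 80/(6·6m) = (20/9)/m.
So |(8m - 4)/(6m + 7) − (4/3)| < ϵ whenever m > (20/9)/ϵ.
Take N = (20/9)/ϵ. If m > N then |(8m - 4)/(6m + 7) − (4/3)| ≤ (20/9)/m < ϵ.

N = (20/9)/ϵ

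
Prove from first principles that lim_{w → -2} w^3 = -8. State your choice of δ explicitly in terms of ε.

Fix ε > 0. We seek δ > 0 with 0 < |w + 2| < δ ⇒ |w^3 + 8| < ε.
Factor: w^3 + 8 = (w + 2)(w^2 - 2w + 4), so |w^3 + 8| = |w + 2|·|w^2 - 2w + 4|.
Restrict δ ≤ 1. Then |w + 2| < 1 gives |w| < 3, so by the triangle inequality |w^2 - 2w + 4| ≤ 3^2 + 2·3 + 4 = 19.
Hence |w^3 + 8| ≤ 19|w + 2|, which is < ε once |w + 2| < ε/19.
Take δ = min(1, ε/19). If 0 < |w + 2| < δ then both bounds hold and |w^3 + 8| ≤ 19|w + 2| < 19·(ε/19) = ε.

δ = min(1, ε/19)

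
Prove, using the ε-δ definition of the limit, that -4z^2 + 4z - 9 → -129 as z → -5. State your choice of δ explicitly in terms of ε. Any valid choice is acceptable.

Fix ε > 0. We want δ > 0 such that 0 < |z + 5| < δ implies |(-4z^2 + 4z - 9) + 129| < ε.
(-4z^2 + 4z - 9) + 129 = -4z^2 + 4z + 120 = (z + 5)(-4z + 24).
So |(-4z^2 + 4z - 9) + 129| = |z + 5|·|-4z + 24|.
Require δ ≤ 1. Then |z + 5| < 1 gives |z| < 6, and by the triangle inequality |-4z + 24| ≤ 4·6 + 24 = 48.
Hence |(-4z^2 + 4z - 9) + 129| ≤ 48|z + 5| < ε provided |z + 5| < ε/48.
Choosing δ = min(1, ε/48) ensures both conditions, hence |(-4z^2 + 4z - 9) + 129| < ε.

δ = min(1, ε/48)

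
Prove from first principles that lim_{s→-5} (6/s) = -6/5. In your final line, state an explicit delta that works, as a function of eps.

Let eps > 0. We seek delta > 0 such that 0 < |s + 5| < delta implies |6/s + 6/5| < eps.
|6/s + 6/5| = 6·|-5 − s|/(5·|s|) = 6|s + 5|/(5|s|).
Require delta ≤ 5/2 so that |s| > 5 − 5/2 = 5/2, hence 5|s| > 25/2.
Then |6/s + 6/5| < 6|s + 5|/(25/2), which is < eps when |s + 5| < (25/12)eps.
Take delta = min(5/2, (25/12)eps). Then 0 < |s + 5| < delta gives both |s + 5| < 5/2 and |s + 5| < (25/12)eps, so |6/s + 6/5| < eps.

delta = min(5/2, (25/12)eps)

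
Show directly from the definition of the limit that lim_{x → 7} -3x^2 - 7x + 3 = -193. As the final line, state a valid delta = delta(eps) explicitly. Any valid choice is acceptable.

delta = min(1, eps/52)

Suppose eps > 0. We want delta > 0 such that 0 < |x − 7| < delta implies |(-3x^2 - 7x + 3) + 193| < eps.
(-3x^2 - 7x + 3) + 193 = -3x^2 - 7x + 196 = (x − 7)(-3x - 28).
So |(-3x^2 - 7x + 3) + 193| = |x − 7|·|-3x - 28|.
Assume first that |x − 7| < 1, so |x| < 8. Then |-3x - 28| ≤ 3·8 + 28 = 52.
Hence |(-3x^2 - 7x + 3) + 193| ≤ 52|x − 7| < eps provided |x − 7| < eps/52.
Take delta = min(1, eps/52). Then 0 < |x − 7| < delta gives both |x − 7| < 1 and |x − 7| < eps/52, so |(-3x^2 - 7x + 3) + 193| < eps.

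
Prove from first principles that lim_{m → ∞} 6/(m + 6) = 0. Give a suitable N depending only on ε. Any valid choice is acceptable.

N = 6/ε

Fix ε > 0. For m ≥ 1, |6/(m + 6) − 0| = 6/(m + 6) ≤ 6/m.
We need 6/m < ε, i.e. m > 6/ε.
Take N = 6/ε. If m > N then |6/(m + 6)| ≤ 6/m < ε.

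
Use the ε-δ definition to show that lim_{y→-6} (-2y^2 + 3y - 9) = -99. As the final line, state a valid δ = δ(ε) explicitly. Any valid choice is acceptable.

Let ε > 0 be given. We want δ > 0 such that 0 < |y + 6| < δ implies |(-2y^2 + 3y - 9) + 99| < ε.
(-2y^2 + 3y - 9) + 99 = -2y^2 + 3y + 90 = (y + 6)(-2y + 15).
So |(-2y^2 + 3y - 9) + 99| = |y + 6|·|-2y + 15|.
Require δ ≤ 1. Then |y + 6| < 1 gives |y| < 7, and by the triangle inequality |-2y + 15| ≤ 2·7 + 15 = 29.
Hence |(-2y^2 + 3y - 9) + 99| ≤ 29|y + 6| < ε provided |y + 6| < ε/29.
Take δ = min(1, ε/29). Then 0 < |y + 6| < δ gives both |y + 6| < 1 and |y + 6| < ε/29, so |(-2y^2 + 3y - 9) + 99| < ε.

δ = min(1, ε/29)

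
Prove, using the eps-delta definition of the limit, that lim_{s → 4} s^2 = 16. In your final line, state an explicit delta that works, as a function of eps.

Let eps > 0. We seek delta > 0 with 0 < |s − 4| < delta ⇒ |s^2 − 16| < eps.
Factor: s^2 − 16 = (s − 4)(s + 4), so |s^2 − 16| = |s − 4|·|s + 4|.
Restrict delta ≤ 1. Then |s − 4| < 1 gives |s| < 5, so by the triangle inequality |s + 4| ≤ 5 + 4 = 9.
Hence |s^2 − 16| ≤ 9|s − 4|, which is < eps once |s − 4| < eps/9.
Take delta = min(1, eps/9). If 0 < |s − 4| < delta then both bounds hold and |s^2 − 16| ≤ 9|s − 4| < 9·(eps/9) = eps.

delta = min(1, eps/9)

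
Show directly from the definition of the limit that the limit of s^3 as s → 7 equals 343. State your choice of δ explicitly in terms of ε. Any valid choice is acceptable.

δ = min(1, ε/169)

Let ε > 0. We seek δ > 0 with 0 < |s − 7| < δ ⇒ |s^3 − 343| < ε.
Factor: s^3 − 343 = (s − 7)(s^2 + 7s + 49), so |s^3 − 343| = |s − 7|·|s^2 + 7s + 49|.
Restrict δ ≤ 1. Then |s − 7| < 1 gives |s| < 8, so by the triangle inequality |s^2 + 7s + 49| ≤ 8^2 + 7·8 + 49 = 169.
Hence |s^3 − 343| ≤ 169|s − 7|, which is < ε once |s − 7| < ε/169.
Take δ = min(1, ε/169). If 0 < |s − 7| < δ then both bounds hold and |s^3 − 343| ≤ 169|s − 7| < 169·(ε/169) = ε.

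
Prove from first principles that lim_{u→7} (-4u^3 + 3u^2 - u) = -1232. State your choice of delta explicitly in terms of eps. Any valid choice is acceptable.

delta = min(1, eps/632)

Suppose eps > 0. We want delta > 0 such that 0 < |u − 7| < delta implies |(-4u^3 + 3u^2 - u) + 1232| < eps.
(-4u^3 + 3u^2 - u) + 1232 = -4u^3 + 3u^2 - u + 1232 = (u − 7)(-4u^2 - 25u - 176).
So |(-4u^3 + 3u^2 - u) + 1232| = |u − 7|·|-4u^2 - 25u - 176|.
Assume first that |u − 7| < 1, so |u| < 8. Then |-4u^2 - 25u - 176| ≤ 4·8^2 + 25·8 + 176 = 632.
Hence |(-4u^3 + 3u^2 - u) + 1232| ≤ 632|u − 7| < eps provided |u − 7| < eps/632.
Take delta = min(1, eps/632). Then 0 < |u − 7| < delta gives both |u − 7| < 1 and |u − 7| < eps/632, so |(-4u^3 + 3u^2 - u) + 1232| < eps.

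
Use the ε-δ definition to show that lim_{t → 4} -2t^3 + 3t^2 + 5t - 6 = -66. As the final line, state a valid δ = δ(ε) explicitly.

Suppose ε > 0. We want δ > 0 such that 0 < |t − 4| < δ implies |(-2t^3 + 3t^2 + 5t - 6) + 66| < ε.
(-2t^3 + 3t^2 + 5t - 6) + 66 = -2t^3 + 3t^2 + 5t + 60 = (t − 4)(-2t^2 - 5t - 15).
So |(-2t^3 + 3t^2 + 5t - 6) + 66| = |t − 4|·|-2t^2 - 5t - 15|.
Require δ ≤ 1. Then |t − 4| < 1 gives |t| < 5, and by the triangle inequality |-2t^2 - 5t - 15| ≤ 2·5^2 + 5·5 + 15 = 90.
Hence |(-2t^3 + 3t^2 + 5t - 6) + 66| ≤ 90|t − 4| < ε provided |t − 4| < ε/90.
Choosing δ = min(1, ε/90) ensures both conditions, hence |(-2t^3 + 3t^2 + 5t - 6) + 66| < ε.

δ = min(1, ε/90)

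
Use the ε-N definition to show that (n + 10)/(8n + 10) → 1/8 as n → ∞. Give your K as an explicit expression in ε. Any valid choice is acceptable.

K = (35/32)/ε

Suppose ε > 0. For n ≥ 1, |(n + 10)/(8n + 10) − (1/8)| = |70|/(8(8n + 10)) = 70/(8(8n + 10)).
Since 8n + 10 ≥ 8n for n ≥ 1, this is ≤ 70/(8·8n) = (35/32)/n.
So |(n + 10)/(8n + 10) − (1/8)| < ε whenever n > (35/32)/ε.
Take K = (35/32)/ε. If n > K then |(n + 10)/(8n + 10) − (1/8)| ≤ (35/32)/n < ε.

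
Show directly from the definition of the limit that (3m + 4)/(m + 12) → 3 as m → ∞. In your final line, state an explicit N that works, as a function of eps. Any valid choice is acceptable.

N = 32/eps

Suppose eps > 0. For m ≥ 1, |(3m + 4)/(m + 12) − 3| = |-32|/((m + 12)) = 32/((m + 12)).
Since m + 12 ≥ m for m ≥ 1, this is ≤ 32/(m) = 32/m.
So |(3m + 4)/(m + 12) − 3| < eps whenever m > 32/eps.
Take N = 32/eps. If m > N then |(3m + 4)/(m + 12) − 3| ≤ 32/m < eps.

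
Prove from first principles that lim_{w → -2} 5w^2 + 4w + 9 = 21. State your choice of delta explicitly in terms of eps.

delta = min(2, eps/26)

Suppose eps > 0. We want delta > 0 such that 0 < |w + 2| < delta implies |(5w^2 + 4w + 9) − 21| < eps.
(5w^2 + 4w + 9) − 21 = 5w^2 + 4w - 12 = (w + 2)(5w - 6).
So |(5w^2 + 4w + 9) − 21| = |w + 2|·|5w - 6|.
Require delta ≤ 2. Then |w + 2| < 2 gives |w| < 4, and by the triangle inequality |5w - 6| ≤ 5·4 + 6 = 26.
Hence |(5w^2 + 4w + 9) − 21| ≤ 26|w + 2| < eps provided |w + 2| < eps/26.
Take delta = min(2, eps/26). Then 0 < |w + 2| < delta gives both |w + 2| < 2 and |w + 2| < eps/26, so |(5w^2 + 4w + 9) − 21| < eps.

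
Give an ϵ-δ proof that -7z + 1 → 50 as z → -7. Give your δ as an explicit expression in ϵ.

Let ϵ > 0 be given. We need δ > 0 so that 0 < |z + 7| < δ implies |(-7z + 1) − 50| < ϵ.
Since (-7z + 1) − 50 = -7(z + 7), we have |(-7z + 1) − 50| = 7|z + 7|.
Thus it suffices that |z + 7| < ϵ/7.
Choosing δ = ϵ/7 gives |(-7z + 1) − 50| = 7|z + 7| < ϵ whenever |z + 7| < δ.

δ = ϵ/7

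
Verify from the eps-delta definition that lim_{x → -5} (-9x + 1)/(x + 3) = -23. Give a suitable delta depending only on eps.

Let eps > 0 be given. We want delta > 0 with 0 < |x + 5| < delta ⇒ |(-9x + 1)/(x + 3) + 23| < eps.
Combining over a common denominator, (-9x + 1)/(x + 3) + 23 = [(-9x + 1)·(-2) − 46·(x + 3)] / [(-2)·(x + 3)] = -28(x + 5) / ((-2)(x + 3)).
So |(-9x + 1)/(x + 3) + 23| = 28|x + 5| / (2·|x + 3|).
Require delta ≤ 1, so |x + 3| ≥ |-2| − |x + 5| > 2 − 1 = 1.
Hence |(-9x + 1)/(x + 3) + 23| < 28|x + 5|/(2·1) = 14|x + 5|, which is < eps once |x + 5| < (1/14)eps.
Take delta = min(1, (1/14)eps). Then 0 < |x + 5| < delta forces both bounds, so |(-9x + 1)/(x + 3) + 23| < eps.

delta = min(1, (1/14)eps)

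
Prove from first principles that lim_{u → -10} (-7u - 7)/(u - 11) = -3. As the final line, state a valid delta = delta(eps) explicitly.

delta = min(21/2, (21/8)eps)

Fix eps > 0. We want delta > 0 with 0 < |u + 10| < delta ⇒ |(-7u - 7)/(u - 11) + 3| < eps.
Combining over a common denominator, (-7u - 7)/(u - 11) + 3 = [(-7u - 7)·(-21) − 63·(u - 11)] / [(-21)·(u - 11)] = 84(u + 10) / ((-21)(u - 11)).
So |(-7u - 7)/(u - 11) + 3| = 84|u + 10| / (21·|u − 11|).
Require delta ≤ 21/2, so |u − 11| ≥ |-21| − |u + 10| > 21 − 21/2 = 21/2.
Hence |(-7u - 7)/(u - 11) + 3| < 84|u + 10|/(21·(21/2)) = (8/21)|u + 10|, which is < eps once |u + 10| < (21/8)eps.
Take delta = min(21/2, (21/8)eps). Then 0 < |u + 10| < delta forces both bounds, so |(-7u - 7)/(u - 11) + 3| < eps.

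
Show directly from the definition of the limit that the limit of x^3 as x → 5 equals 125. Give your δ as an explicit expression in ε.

Let ε > 0 be given. We seek δ > 0 with 0 < |x − 5| < δ ⇒ |x^3 − 125| < ε.
Factor: x^3 − 125 = (x − 5)(x^2 + 5x + 25), so |x^3 − 125| = |x − 5|·|x^2 + 5x + 25|.
Impose δ ≤ 1 so that |x| < 6; then |x^2 + 5x + 25| ≤ 91.
Hence |x^3 − 125| ≤ 91|x − 5|, which is < ε once |x − 5| < ε/91.
Take δ = min(1, ε/91). If 0 < |x − 5| < δ then both bounds hold and |x^3 − 125| ≤ 91|x − 5| < 91·(ε/91) = ε.

δ = min(1, ε/91)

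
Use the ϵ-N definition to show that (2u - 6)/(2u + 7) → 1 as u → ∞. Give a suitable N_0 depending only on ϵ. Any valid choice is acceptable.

N_0 = (13/2)/ϵ

Fix ϵ > 0. We seek N_0 > 0 such that u > N_0 implies |(2u - 6)/(2u + 7) − 1| < ϵ.
(2u - 6)/(2u + 7) − 1 = (2(2u - 6) − 2(2u + 7)) / (2(2u + 7)) = -26/(2(2u + 7)).
For u > 0 we have 2u + 7 > 2u, so |(2u - 6)/(2u + 7) − 1| = 26/(2(2u + 7)) < 26/(2·2u) = (13/2)/u.
Thus |(2u - 6)/(2u + 7) − 1| < ϵ whenever u > (13/2)/ϵ.
Take N_0 = (13/2)/ϵ. If u > N_0 then |(2u - 6)/(2u + 7) − 1| < (13/2)/u < ϵ.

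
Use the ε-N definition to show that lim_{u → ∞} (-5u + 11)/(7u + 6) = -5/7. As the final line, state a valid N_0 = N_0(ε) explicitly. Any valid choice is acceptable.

N_0 = (107/49)/ε

Suppose ε > 0. We seek N_0 > 0 such that u > N_0 implies |(-5u + 11)/(7u + 6) + 5/7| < ε.
(-5u + 11)/(7u + 6) + 5/7 = (7(-5u + 11) − (-5)(7u + 6)) / (7(7u + 6)) = 107/(7(7u + 6)).
For u > 0 we have 7u + 6 > 7u, so |(-5u + 11)/(7u + 6) + 5/7| = 107/(7(7u + 6)) < 107/(7·7u) = (107/49)/u.
Thus |(-5u + 11)/(7u + 6) + 5/7| < ε whenever u > (107/49)/ε.
Take N_0 = (107/49)/ε. If u > N_0 then |(-5u + 11)/(7u + 6) + 5/7| < (107/49)/u < ε.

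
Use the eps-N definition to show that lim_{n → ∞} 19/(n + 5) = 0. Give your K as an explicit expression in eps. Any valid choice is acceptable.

Fix eps > 0. For n ≥ 1, |19/(n + 5) − 0| = 19/(n + 5) ≤ 19/n.
We need 19/n < eps, i.e. n > 19/eps.
Take K = 19/eps. If n > K then |19/(n + 5)| ≤ 19/n < eps.

K = 19/eps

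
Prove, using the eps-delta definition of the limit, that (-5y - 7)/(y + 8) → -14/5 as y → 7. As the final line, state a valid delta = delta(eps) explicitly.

delta = min(15/2, (75/22)eps)

Fix eps > 0. We want delta > 0 with 0 < |y − 7| < delta ⇒ |(-5y - 7)/(y + 8) + 14/5| < eps.
Combining over a common denominator, (-5y - 7)/(y + 8) + 14/5 = [(-5y - 7)·15 − (-42)·(y + 8)] / [15·(y + 8)] = -33(y − 7) / (15(y + 8)).
So |(-5y - 7)/(y + 8) + 14/5| = 33|y − 7| / (15·|y + 8|).
Restrict delta ≤ 15/2. Then |y − 7| < 15/2 gives |y + 8| = |(y − 7) + 15| ≥ 15 − 15/2 = 15/2.
Hence |(-5y - 7)/(y + 8) + 14/5| < 33|y − 7|/(15·(15/2)) = (22/75)|y − 7|, which is < eps once |y − 7| < (75/22)eps.
Take delta = min(15/2, (75/22)eps). Then 0 < |y − 7| < delta forces both bounds, so |(-5y - 7)/(y + 8) + 14/5| < eps.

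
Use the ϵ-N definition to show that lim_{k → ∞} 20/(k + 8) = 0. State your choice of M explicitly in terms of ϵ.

Let ϵ > 0 be given. For k ≥ 1, |20/(k + 8) − 0| = 20/(k + 8) ≤ 20/k.
We need 20/k < ϵ, i.e. k > 20/ϵ.
Take M = 20/ϵ. If k > M then |20/(k + 8)| ≤ 20/k < ϵ.

M = 20/ϵ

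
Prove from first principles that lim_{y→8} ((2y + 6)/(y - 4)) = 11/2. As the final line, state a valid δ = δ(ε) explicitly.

Fix ε > 0. We want δ > 0 with 0 < |y − 8| < δ ⇒ |(2y + 6)/(y - 4) − (11/2)| < ε.
Combining over a common denominator, (2y + 6)/(y - 4) − (11/2) = [(2y + 6)·4 − 22·(y - 4)] / [4·(y - 4)] = -14(y − 8) / (4(y - 4)).
So |(2y + 6)/(y - 4) − (11/2)| = 14|y − 8| / (4·|y − 4|).
Require δ ≤ 2, so |y − 4| ≥ |4| − |y − 8| > 4 − 2 = 2.
Hence |(2y + 6)/(y - 4) − (11/2)| < 14|y − 8|/(4·2) = (7/4)|y − 8|, which is < ε once |y − 8| < (4/7)ε.
Take δ = min(2, (4/7)ε). Then 0 < |y − 8| < δ forces both bounds, so |(2y + 6)/(y - 4) − (11/2)| < ε.

δ = min(2, (4/7)ε)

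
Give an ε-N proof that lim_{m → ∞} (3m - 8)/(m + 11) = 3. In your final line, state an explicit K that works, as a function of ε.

Let ε > 0 be given. For m ≥ 1, |(3m - 8)/(m + 11) − 3| = |-41|/((m + 11)) = 41/((m + 11)).
Since m + 11 ≥ m for m ≥ 1, this is ≤ 41/(m) = 41/m.
So |(3m - 8)/(m + 11) − 3| < ε whenever m > 41/ε.
Take K = 41/ε. If m > K then |(3m - 8)/(m + 11) − 3| ≤ 41/m < ε.

K = 41/ε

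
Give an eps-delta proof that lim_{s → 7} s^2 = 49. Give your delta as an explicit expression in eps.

delta = min(1, eps/15)

Let eps > 0. We seek delta > 0 with 0 < |s − 7| < delta ⇒ |s^2 − 49| < eps.
Factor: s^2 − 49 = (s − 7)(s + 7), so |s^2 − 49| = |s − 7|·|s + 7|.
Impose delta ≤ 1 so that |s| < 8; then |s + 7| ≤ 15.
Hence |s^2 − 49| ≤ 15|s − 7|, which is < eps once |s − 7| < eps/15.
Take delta = min(1, eps/15). If 0 < |s − 7| < delta then both bounds hold and |s^2 − 49| ≤ 15|s − 7| < 15·(eps/15) = eps.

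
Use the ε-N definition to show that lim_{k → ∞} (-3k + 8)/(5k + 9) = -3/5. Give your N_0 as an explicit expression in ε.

Let ε > 0. For k ≥ 1, |(-3k + 8)/(5k + 9) + 3/5| = |67|/(5(5k + 9)) = 67/(5(5k + 9)).
Since 5k + 9 ≥ 5k for k ≥ 1, this is ≤ 67/(5·5k) = (67/25)/k.
So |(-3k + 8)/(5k + 9) + 3/5| < ε whenever k > (67/25)/ε.
Take N_0 = (67/25)/ε. If k > N_0 then |(-3k + 8)/(5k + 9) + 3/5| ≤ (67/25)/k < ε.

N_0 = (67/25)/ε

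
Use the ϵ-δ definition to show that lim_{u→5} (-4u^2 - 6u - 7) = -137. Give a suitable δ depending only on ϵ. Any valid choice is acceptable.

Fix ϵ > 0. We want δ > 0 such that 0 < |u − 5| < δ implies |(-4u^2 - 6u - 7) + 137| < ϵ.
(-4u^2 - 6u - 7) + 137 = -4u^2 - 6u + 130 = (u − 5)(-4u - 26).
So |(-4u^2 - 6u - 7) + 137| = |u − 5|·|-4u - 26|.
Assume first that |u − 5| < 2, so |u| < 7. Then |-4u - 26| ≤ 4·7 + 26 = 54.
Hence |(-4u^2 - 6u - 7) + 137| ≤ 54|u − 5| < ϵ provided |u − 5| < ϵ/54.
Take δ = min(2, ϵ/54). Then 0 < |u − 5| < δ gives both |u − 5| < 2 and |u − 5| < ϵ/54, so |(-4u^2 - 6u - 7) + 137| < ϵ.

δ = min(2, ϵ/54)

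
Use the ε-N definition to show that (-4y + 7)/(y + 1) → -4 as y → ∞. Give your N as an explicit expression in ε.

N = 11/ε

Let ε > 0. We seek N > 0 such that y > N implies |(-4y + 7)/(y + 1) + 4| < ε.
(-4y + 7)/(y + 1) + 4 = ((-4y + 7) − (-4)(y + 1)) / ((y + 1)) = 11/((y + 1)).
For y > 0 we have y + 1 > y, so |(-4y + 7)/(y + 1) + 4| = 11/((y + 1)) < 11/(y) = 11/y.
Thus |(-4y + 7)/(y + 1) + 4| < ε whenever y > 11/ε.
Take N = 11/ε. If y > N then |(-4y + 7)/(y + 1) + 4| < 11/y < ε.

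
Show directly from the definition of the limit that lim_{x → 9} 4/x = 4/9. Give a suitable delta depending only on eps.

Let eps > 0. We seek delta > 0 such that 0 < |x − 9| < delta implies |4/x − (4/9)| < eps.
|4/x − (4/9)| = 4·|9 − x|/(9·|x|) = 4|x − 9|/(9|x|).
Restrict delta ≤ 9/2. Then |x − 9| < 9/2 gives |x| > 9/2, so 9|x| > 81/2.
Then |4/x − (4/9)| < 4|x − 9|/(81/2), which is < eps when |x − 9| < (81/8)eps.
Take delta = min(9/2, (81/8)eps). Then 0 < |x − 9| < delta gives both |x − 9| < 9/2 and |x − 9| < (81/8)eps, so |4/x − (4/9)| < eps.

delta = min(9/2, (81/8)eps)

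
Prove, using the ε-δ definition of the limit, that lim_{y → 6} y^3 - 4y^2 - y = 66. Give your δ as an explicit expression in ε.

δ = min(1, ε/74)

Fix ε > 0. We want δ > 0 such that 0 < |y − 6| < δ implies |(y^3 - 4y^2 - y) − 66| < ε.
(y^3 - 4y^2 - y) − 66 = y^3 - 4y^2 - y - 66 = (y − 6)(y^2 + 2y + 11).
So |(y^3 - 4y^2 - y) − 66| = |y − 6|·|y^2 + 2y + 11|.
Assume first that |y − 6| < 1, so |y| < 7. Then |y^2 + 2y + 11| ≤ 7^2 + 2·7 + 11 = 74.
Hence |(y^3 - 4y^2 - y) − 66| ≤ 74|y − 6| < ε provided |y − 6| < ε/74.
Choosing δ = min(1, ε/74) ensures both conditions, hence |(y^3 - 4y^2 - y) − 66| < ε.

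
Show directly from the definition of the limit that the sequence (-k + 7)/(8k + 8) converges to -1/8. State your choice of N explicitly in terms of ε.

Let ε > 0. For k ≥ 1, |(-k + 7)/(8k + 8) + 1/8| = |64|/(8(8k + 8)) = 64/(8(8k + 8)).
Since 8k + 8 ≥ 8k for k ≥ 1, this is ≤ 64/(8·8k) = 1/k.
So |(-k + 7)/(8k + 8) + 1/8| < ε whenever k > 1/ε.
Take N = 1/ε. If k > N then |(-k + 7)/(8k + 8) + 1/8| ≤ 1/k < ε.

N = 1/ε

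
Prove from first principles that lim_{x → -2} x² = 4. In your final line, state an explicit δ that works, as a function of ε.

δ = min(1, ε/5)

Let ε > 0 be given. We seek δ > 0 with 0 < |x + 2| < δ ⇒ |x² − 4| < ε.
Factor: x² − 4 = (x + 2)(x - 2), so |x² − 4| = |x + 2|·|x - 2|.
Restrict δ ≤ 1. Then |x + 2| < 1 gives |x| < 3, so by the triangle inequality |x - 2| ≤ 3 + 2 = 5.
Hence |x² − 4| ≤ 5|x + 2|, which is < ε once |x + 2| < ε/5.
Take δ = min(1, ε/5). If 0 < |x + 2| < δ then both bounds hold and |x² − 4| ≤ 5|x + 2| < 5·(ε/5) = ε.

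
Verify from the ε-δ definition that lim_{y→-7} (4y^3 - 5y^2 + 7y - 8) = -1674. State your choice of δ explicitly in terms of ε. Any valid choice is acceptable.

δ = min(1, ε/758)

Let ε > 0 be given. We want δ > 0 such that 0 < |y + 7| < δ implies |(4y^3 - 5y^2 + 7y - 8) + 1674| < ε.
(4y^3 - 5y^2 + 7y - 8) + 1674 = 4y^3 - 5y^2 + 7y + 1666 = (y + 7)(4y^2 - 33y + 238).
So |(4y^3 - 5y^2 + 7y - 8) + 1674| = |y + 7|·|4y^2 - 33y + 238|.
Assume first that |y + 7| < 1, so |y| < 8. Then |4y^2 - 33y + 238| ≤ 4·8^2 + 33·8 + 238 = 758.
Hence |(4y^3 - 5y^2 + 7y - 8) + 1674| ≤ 758|y + 7| < ε provided |y + 7| < ε/758.
Choosing δ = min(1, ε/758) ensures both conditions, hence |(4y^3 - 5y^2 + 7y - 8) + 1674| < ε.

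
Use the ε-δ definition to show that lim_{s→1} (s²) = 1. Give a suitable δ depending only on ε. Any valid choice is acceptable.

Fix ε > 0. We seek δ > 0 with 0 < |s − 1| < δ ⇒ |s² − 1| < ε.
Factor: s² − 1 = (s − 1)(s + 1), so |s² − 1| = |s − 1|·|s + 1|.
Restrict δ ≤ 2. Then |s − 1| < 2 gives |s| < 3, so by the triangle inequality |s + 1| ≤ 3 + 1 = 4.
Hence |s² − 1| ≤ 4|s − 1|, which is < ε once |s − 1| < ε/4.
Take δ = min(2, ε/4). If 0 < |s − 1| < δ then both bounds hold and |s² − 1| ≤ 4|s − 1| < 4·(ε/4) = ε.

δ = min(2, ε/4)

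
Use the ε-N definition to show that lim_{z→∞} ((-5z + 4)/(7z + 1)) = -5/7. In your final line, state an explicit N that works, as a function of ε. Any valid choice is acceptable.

Fix ε > 0. We seek N > 0 such that z > N implies |(-5z + 4)/(7z + 1) + 5/7| < ε.
(-5z + 4)/(7z + 1) + 5/7 = (7(-5z + 4) − (-5)(7z + 1)) / (7(7z + 1)) = 33/(7(7z + 1)).
For z > 0 we have 7z + 1 > 7z, so |(-5z + 4)/(7z + 1) + 5/7| = 33/(7(7z + 1)) < 33/(7·7z) = (33/49)/z.
Thus |(-5z + 4)/(7z + 1) + 5/7| < ε whenever z > (33/49)/ε.
Take N = (33/49)/ε. If z > N then |(-5z + 4)/(7z + 1) + 5/7| < (33/49)/z < ε.

N = (33/49)/ε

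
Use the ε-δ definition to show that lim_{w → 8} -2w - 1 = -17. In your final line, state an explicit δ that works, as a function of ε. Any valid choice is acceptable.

δ = ε/2

Let ε > 0. We need δ > 0 so that 0 < |w − 8| < δ implies |(-2w - 1) + 17| < ε.
|(-2w - 1) + 17| = |-2w + 16| = 2|w − 8|.
So 2|w − 8| < ε exactly when |w − 8| < ε/2.
Take δ = ε/2. If 0 < |w − 8| < δ then |(-2w - 1) + 17| = 2|w − 8| < 2·(ε/2) = ε.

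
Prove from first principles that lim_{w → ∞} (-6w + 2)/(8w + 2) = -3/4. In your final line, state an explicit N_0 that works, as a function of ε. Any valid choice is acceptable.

Let ε > 0. We seek N_0 > 0 such that w > N_0 implies |(-6w + 2)/(8w + 2) + 3/4| < ε.
(-6w + 2)/(8w + 2) + 3/4 = (8(-6w + 2) − (-6)(8w + 2)) / (8(8w + 2)) = 28/(8(8w + 2)).
For w > 0 we have 8w + 2 > 8w, so |(-6w + 2)/(8w + 2) + 3/4| = 28/(8(8w + 2)) < 28/(8·8w) = (7/16)/w.
Thus |(-6w + 2)/(8w + 2) + 3/4| < ε whenever w > (7/16)/ε.
Take N_0 = (7/16)/ε. If w > N_0 then |(-6w + 2)/(8w + 2) + 3/4| < (7/16)/w < ε.

N_0 = (7/16)/ε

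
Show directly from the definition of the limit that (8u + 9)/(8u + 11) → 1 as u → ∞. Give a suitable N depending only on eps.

Fix eps > 0. We seek N > 0 such that u > N implies |(8u + 9)/(8u + 11) − 1| < eps.
(8u + 9)/(8u + 11) − 1 = (8(8u + 9) − 8(8u + 11)) / (8(8u + 11)) = -16/(8(8u + 11)).
For u > 0 we have 8u + 11 > 8u, so |(8u + 9)/(8u + 11) − 1| = 16/(8(8u + 11)) < 16/(8·8u) = (1/4)/u.
Thus |(8u + 9)/(8u + 11) − 1| < eps whenever u > (1/4)/eps.
Take N = (1/4)/eps. If u > N then |(8u + 9)/(8u + 11) − 1| < (1/4)/u < eps.

N = (1/4)/eps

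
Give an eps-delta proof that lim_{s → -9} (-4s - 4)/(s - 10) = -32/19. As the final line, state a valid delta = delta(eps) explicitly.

delta = min(19/2, (361/88)eps)

Fix eps > 0. We want delta > 0 with 0 < |s + 9| < delta ⇒ |(-4s - 4)/(s - 10) + 32/19| < eps.
Combining over a common denominator, (-4s - 4)/(s - 10) + 32/19 = [(-4s - 4)·(-19) − 32·(s - 10)] / [(-19)·(s - 10)] = 44(s + 9) / ((-19)(s - 10)).
So |(-4s - 4)/(s - 10) + 32/19| = 44|s + 9| / (19·|s − 10|).
Require delta ≤ 19/2, so |s − 10| ≥ |-19| − |s + 9| > 19 − 19/2 = 19/2.
Hence |(-4s - 4)/(s - 10) + 32/19| < 44|s + 9|/(19·(19/2)) = (88/361)|s + 9|, which is < eps once |s + 9| < (361/88)eps.
Take delta = min(19/2, (361/88)eps). Then 0 < |s + 9| < delta forces both bounds, so |(-4s - 4)/(s - 10) + 32/19| < eps.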